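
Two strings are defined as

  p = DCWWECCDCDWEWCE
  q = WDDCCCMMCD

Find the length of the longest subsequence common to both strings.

6

One common subsequence of length 6: D (p #1, q #3), then C (p #2, q #4), then C (p #6, q #5), then C (p #7, q #6), then C (p #9, q #9), then D (p #10, q #10), and the DP table's final entry dp[15][10] is also 6, so no common subsequence is longer.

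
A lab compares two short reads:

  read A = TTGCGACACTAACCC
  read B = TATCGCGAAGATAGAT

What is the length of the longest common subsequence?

One common subsequence of length 10: T at read A[1]=read B[1], T at read A[2]=read B[3], G at read A[3]=read B[5], C at read A[4]=read B[6], G at read A[5]=read B[7], A at read A[6]=read B[9], A at read A[8]=read B[11], T at read A[10]=read B[12], A at read A[11]=read B[13], A at read A[12]=read B[15]. Since dp[15][16] = 10, nothing longer is possible.

10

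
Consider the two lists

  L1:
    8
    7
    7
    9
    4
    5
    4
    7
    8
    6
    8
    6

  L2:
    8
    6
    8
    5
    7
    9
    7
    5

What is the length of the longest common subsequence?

4

Taking 8 [1,3], 7 [2,5], 7 [3,7], 5 [6,8] gives a common subsequence of length 4. Since dp[12][8] = 4, nothing longer is possible.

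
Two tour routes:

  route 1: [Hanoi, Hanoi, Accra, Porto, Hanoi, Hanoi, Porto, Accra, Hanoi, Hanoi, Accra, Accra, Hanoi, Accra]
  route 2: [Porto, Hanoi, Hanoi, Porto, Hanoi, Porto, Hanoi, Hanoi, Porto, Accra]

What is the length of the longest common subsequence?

Pick Hanoi [1,2], Hanoi [2,3], Porto [4,4], Hanoi [6,5], Porto [7,6], Hanoi [9,7], Hanoi [10,8], Accra [14,10]; all 8 stops appear in both, in order. Since dp[14][10] = 8, nothing longer is possible.

8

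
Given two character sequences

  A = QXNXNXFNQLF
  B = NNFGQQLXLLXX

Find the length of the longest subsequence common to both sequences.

5

Pick N at A[3]=B[1]; then N at A[5]=B[2]; then F at A[7]=B[3]; then Q at A[9]=B[6]; then L at A[10]=B[10]; all 5 characters appear in both, in order, and the DP table's final entry dp[11][12] is also 5, so no common subsequence is longer.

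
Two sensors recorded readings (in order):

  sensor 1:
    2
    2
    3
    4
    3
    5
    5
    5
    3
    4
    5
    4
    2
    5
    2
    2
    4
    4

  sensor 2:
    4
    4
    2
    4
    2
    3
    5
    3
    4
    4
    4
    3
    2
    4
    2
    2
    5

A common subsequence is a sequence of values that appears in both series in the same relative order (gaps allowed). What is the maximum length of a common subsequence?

One common subsequence of length 10: 2 (sensor 1 #1, sensor 2 #3) → 2 (sensor 1 #2, sensor 2 #5) → 3 (sensor 1 #5, sensor 2 #6) → 5 (sensor 1 #8, sensor 2 #7) → 3 (sensor 1 #9, sensor 2 #8) → 4 (sensor 1 #10, sensor 2 #10) → 4 (sensor 1 #12, sensor 2 #11) → 2 (sensor 1 #13, sensor 2 #13) → 2 (sensor 1 #15, sensor 2 #15) → 2 (sensor 1 #16, sensor 2 #16). dp[18][17] = 10 confirms this is the maximum.

10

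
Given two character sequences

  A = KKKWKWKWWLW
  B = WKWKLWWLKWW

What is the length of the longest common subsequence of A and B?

One common subsequence of length 8: W at A[4]=B[1], K at A[5]=B[2], W at A[6]=B[3], K at A[7]=B[4], W at A[8]=B[6], W at A[9]=B[7], L at A[10]=B[8], W at A[11]=B[11], and the DP table's final entry dp[11][11] is also 8, so no common subsequence is longer.

8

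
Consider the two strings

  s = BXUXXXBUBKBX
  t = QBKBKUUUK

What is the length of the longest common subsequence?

Let dp[i][j] be the LCS length of the first i characters of s and the first j characters of t. dp[i][j] = dp[i-1][j-1]+1 when the i-th and j-th characters match, else max(dp[i-1][j], dp[i][j-1]).
    ·  Q  B  K  B  K  U  U  U  K
 ·  0  0  0  0  0  0  0  0  0  0
 B  0  0  1  1  1  1  1  1  1  1
 X  0  0  1  1  1  1  1  1  1  1
 U  0  0  1  1  1  1  2  2  2  2
 X  0  0  1  1  1  1  2  2  2  2
 X  0  0  1  1  1  1  2  2  2  2
 X  0  0  1  1  1  1  2  2  2  2
 B  0  0  1  1  2  2  2  2  2  2
 U  0  0  1  1  2  2  3  3  3  3
 B  0  0  1  1  2  2  3  3  3  3
 K  0  0  1  2  2  3  3  3  3  4
 B  0  0  1  2  3  3  3  3  3  4
 X  0  0  1  2  3  3  3  3  3  4
dp[12][9] = 4. One LCS (by backtracking along matches): BUUK.

4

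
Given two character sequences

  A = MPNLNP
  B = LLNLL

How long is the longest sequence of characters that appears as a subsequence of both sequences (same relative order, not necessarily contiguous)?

2

Match N at A[3]=B[3], then L at A[4]=B[5] — 2 characters in the same relative order in both. dp[6][5] = 2 confirms this is the maximum.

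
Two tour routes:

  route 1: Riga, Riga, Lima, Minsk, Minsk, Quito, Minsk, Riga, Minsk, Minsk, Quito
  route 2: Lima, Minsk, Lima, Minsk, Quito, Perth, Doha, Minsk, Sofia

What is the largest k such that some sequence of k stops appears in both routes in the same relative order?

One common subsequence of length 5: Lima (route 1 #3, route 2 #1) → Minsk (route 1 #4, route 2 #2) → Minsk (route 1 #5, route 2 #4) → Quito (route 1 #6, route 2 #5) → Minsk (route 1 #7, route 2 #8). The LCS DP gives dp[11][9] = 5, so this is optimal.

5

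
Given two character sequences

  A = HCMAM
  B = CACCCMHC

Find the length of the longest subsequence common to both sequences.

3

Let dp[i][j] be the LCS length of the first i characters of A and the first j characters of B. dp[i][j] = dp[i-1][j-1]+1 when the i-th and j-th characters match, else max(dp[i-1][j], dp[i][j-1]).
    ·  C  A  C  C  C  M  H  C
 ·  0  0  0  0  0  0  0  0  0
 H  0  0  0  0  0  0  0  1  1
 C  0  1  1  1  1  1  1  1  2
 M  0  1  1  1  1  1  2  2  2
 A  0  1  2  2  2  2  2  2  2
 M  0  1  2  2  2  2  3  3  3
dp[5][8] = 3. One LCS (by backtracking along matches): CAM.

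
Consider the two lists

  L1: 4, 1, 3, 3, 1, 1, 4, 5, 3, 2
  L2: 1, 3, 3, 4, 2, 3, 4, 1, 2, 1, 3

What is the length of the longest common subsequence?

6

Match 1 at L1[2]=L2[1]; then 3 at L1[3]=L2[3]; then 3 at L1[4]=L2[6]; then 1 at L1[5]=L2[8]; then 1 at L1[6]=L2[10]; then 3 at L1[9]=L2[11] — 6 values in the same relative order in both. dp[10][11] = 6 confirms this is the maximum.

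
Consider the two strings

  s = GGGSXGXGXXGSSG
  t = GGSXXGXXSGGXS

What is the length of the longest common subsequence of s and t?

One common subsequence of length 10: G [2,1], G [3,2], S [4,3], X [5,4], X [7,5], G [8,6], X [9,7], X [10,8], G [11,11], S [13,13], and the DP table's final entry dp[14][13] is also 10, so no common subsequence is longer.

10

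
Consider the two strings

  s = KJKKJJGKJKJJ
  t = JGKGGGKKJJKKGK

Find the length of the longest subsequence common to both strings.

One common subsequence of length 7: K [1,3] → K [3,7] → K [4,8] → J [5,9] → J [6,10] → G [7,13] → K [10,14], and the DP table's final entry dp[12][14] is also 7, so no common subsequence is longer.

7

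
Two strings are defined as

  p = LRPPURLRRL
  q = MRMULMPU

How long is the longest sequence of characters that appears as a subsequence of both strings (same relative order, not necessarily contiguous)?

3

Pick L [1,5] → P [4,7] → U [5,8]; all 3 characters appear in both, in order, and the DP table's final entry dp[10][8] is also 3, so no common subsequence is longer.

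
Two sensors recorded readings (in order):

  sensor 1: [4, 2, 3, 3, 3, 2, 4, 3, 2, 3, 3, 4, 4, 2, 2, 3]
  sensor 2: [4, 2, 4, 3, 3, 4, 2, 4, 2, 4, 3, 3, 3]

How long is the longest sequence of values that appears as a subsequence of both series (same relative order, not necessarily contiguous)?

Pick 4 at sensor 1[1]=sensor 2[1], then 2 at sensor 1[2]=sensor 2[2], then 3 at sensor 1[3]=sensor 2[4], then 3 at sensor 1[4]=sensor 2[5], then 2 at sensor 1[6]=sensor 2[7], then 4 at sensor 1[7]=sensor 2[8], then 2 at sensor 1[9]=sensor 2[9], then 3 at sensor 1[10]=sensor 2[11], then 3 at sensor 1[11]=sensor 2[12], then 3 at sensor 1[16]=sensor 2[13]; all 10 values appear in both, in order. Since dp[16][13] = 10, nothing longer is possible.

10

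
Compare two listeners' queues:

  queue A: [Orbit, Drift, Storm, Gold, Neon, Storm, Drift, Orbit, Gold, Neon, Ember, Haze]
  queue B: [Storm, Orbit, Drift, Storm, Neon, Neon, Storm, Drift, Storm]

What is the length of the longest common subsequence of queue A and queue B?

6

Pick Orbit at queue A[1]=queue B[2] → Drift at queue A[2]=queue B[3] → Storm at queue A[3]=queue B[4] → Neon at queue A[5]=queue B[6] → Storm at queue A[6]=queue B[7] → Drift at queue A[7]=queue B[8]; all 6 songs appear in both, in order, and the DP table's final entry dp[12][9] is also 6, so no common subsequence is longer.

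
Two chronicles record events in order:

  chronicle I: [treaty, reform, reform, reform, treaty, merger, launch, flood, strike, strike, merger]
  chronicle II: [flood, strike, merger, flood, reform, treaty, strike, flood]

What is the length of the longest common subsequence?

Pick reform at chronicle I[4]=chronicle II[5] → treaty at chronicle I[5]=chronicle II[6] → flood at chronicle I[8]=chronicle II[8]; all 3 events appear in both, in order. dp[11][8] = 3 confirms this is the maximum.

3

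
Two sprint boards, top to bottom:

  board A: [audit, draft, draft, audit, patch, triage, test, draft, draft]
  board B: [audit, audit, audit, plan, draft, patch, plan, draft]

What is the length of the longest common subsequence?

Taking audit (board A #1, board B #3); then draft (board A #3, board B #5); then patch (board A #5, board B #6); then draft (board A #9, board B #8) gives a common subsequence of length 4, and the DP table's final entry dp[9][8] is also 4, so no common subsequence is longer.

4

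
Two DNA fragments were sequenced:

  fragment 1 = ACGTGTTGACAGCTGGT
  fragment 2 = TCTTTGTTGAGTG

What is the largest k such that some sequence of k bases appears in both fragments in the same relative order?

10

Taking C (fragment 1 #2, fragment 2 #2), T (fragment 1 #4, fragment 2 #5), G (fragment 1 #5, fragment 2 #6), T (fragment 1 #6, fragment 2 #7), T (fragment 1 #7, fragment 2 #8), G (fragment 1 #8, fragment 2 #9), A (fragment 1 #11, fragment 2 #10), G (fragment 1 #12, fragment 2 #11), T (fragment 1 #14, fragment 2 #12), G (fragment 1 #16, fragment 2 #13) gives a common subsequence of length 10. dp[17][13] = 10 confirms this is the maximum.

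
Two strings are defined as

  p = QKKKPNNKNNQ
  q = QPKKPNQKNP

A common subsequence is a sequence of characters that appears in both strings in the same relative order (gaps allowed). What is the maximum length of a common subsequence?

7

Let dp[i][j] be the LCS length of the first i characters of p and the first j characters of q. dp[i][j] = dp[i-1][j-1]+1 when the i-th and j-th characters match, else max(dp[i-1][j], dp[i][j-1]).
    ·  Q  P  K  K  P  N  Q  K  N  P
 ·  0  0  0  0  0  0  0  0  0  0  0
 Q  0  1  1  1  1  1  1  1  1  1  1
 K  0  1  1  2  2  2  2  2  2  2  2
 K  0  1  1  2  3  3  3  3  3  3  3
 K  0  1  1  2  3  3  3  3  4  4  4
 P  0  1  2  2  3  4  4  4  4  4  5
 N  0  1  2  2  3  4  5  5  5  5  5
 N  0  1  2  2  3  4  5  5  5  6  6
 K  0  1  2  3  3  4  5  5  6  6  6
 N  0  1  2  3  3  4  5  5  6  7  7
 N  0  1  2  3  3  4  5  5  6  7  7
 Q  0  1  2  3  3  4  5  6  6  7  7
dp[11][10] = 7. One LCS (by backtracking along matches): QKKPNKN.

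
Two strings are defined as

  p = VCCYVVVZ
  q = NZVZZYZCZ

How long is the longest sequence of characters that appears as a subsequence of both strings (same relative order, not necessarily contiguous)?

3

Match V (p #1, q #3) → C (p #3, q #8) → Z (p #8, q #9) — 3 characters in the same relative order in both. dp[8][9] = 3 confirms this is the maximum.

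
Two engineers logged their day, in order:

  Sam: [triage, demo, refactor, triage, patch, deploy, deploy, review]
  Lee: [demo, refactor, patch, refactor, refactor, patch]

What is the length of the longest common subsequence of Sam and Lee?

3

One common subsequence of length 3: demo [2,1], refactor [3,5], patch [5,6], and the DP table's final entry dp[8][6] is also 3, so no common subsequence is longer.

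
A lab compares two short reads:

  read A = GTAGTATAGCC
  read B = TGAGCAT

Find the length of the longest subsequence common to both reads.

One common subsequence of length 5: G [1,2] → A [3,3] → G [4,4] → A [6,6] → T [7,7], and the DP table's final entry dp[11][7] is also 5, so no common subsequence is longer.

5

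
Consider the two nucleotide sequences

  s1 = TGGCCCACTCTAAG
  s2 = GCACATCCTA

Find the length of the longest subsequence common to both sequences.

8

Pick G at s1[3]=s2[1]; then C at s1[4]=s2[2]; then C at s1[6]=s2[4]; then A at s1[7]=s2[5]; then C at s1[8]=s2[7]; then C at s1[10]=s2[8]; then T at s1[11]=s2[9]; then A at s1[13]=s2[10]; all 8 bases appear in both, in order. Since dp[14][10] = 8, nothing longer is possible.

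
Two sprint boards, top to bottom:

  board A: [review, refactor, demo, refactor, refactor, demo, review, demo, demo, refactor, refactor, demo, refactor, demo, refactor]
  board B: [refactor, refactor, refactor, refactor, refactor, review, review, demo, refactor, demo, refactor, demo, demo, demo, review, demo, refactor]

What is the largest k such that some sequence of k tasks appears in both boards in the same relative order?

10

One common subsequence of length 10: refactor (board A #2, board B #3), then refactor (board A #4, board B #4), then refactor (board A #5, board B #5), then review (board A #7, board B #7), then demo (board A #8, board B #8), then demo (board A #9, board B #10), then refactor (board A #10, board B #11), then demo (board A #12, board B #14), then demo (board A #14, board B #16), then refactor (board A #15, board B #17). Since dp[15][17] = 10, nothing longer is possible.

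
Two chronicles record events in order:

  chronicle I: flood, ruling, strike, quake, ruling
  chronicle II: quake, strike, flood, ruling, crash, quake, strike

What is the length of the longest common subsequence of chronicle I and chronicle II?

3

Pick flood at chronicle I[1]=chronicle II[3], ruling at chronicle I[2]=chronicle II[4], strike at chronicle I[3]=chronicle II[7]; all 3 events appear in both, in order. Since dp[5][7] = 3, nothing longer is possible.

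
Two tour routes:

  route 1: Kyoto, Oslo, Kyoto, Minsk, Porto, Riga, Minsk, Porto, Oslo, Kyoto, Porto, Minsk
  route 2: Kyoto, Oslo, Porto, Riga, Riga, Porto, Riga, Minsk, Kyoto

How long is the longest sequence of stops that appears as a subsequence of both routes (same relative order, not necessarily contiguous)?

Match Kyoto [1,1] → Oslo [2,2] → Porto [5,6] → Riga [6,7] → Minsk [7,8] → Kyoto [10,9] — 6 stops in the same relative order in both, and the DP table's final entry dp[12][9] is also 6, so no common subsequence is longer.

6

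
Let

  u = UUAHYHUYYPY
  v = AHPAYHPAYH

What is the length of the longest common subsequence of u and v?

Taking A [3,1], then H [4,2], then Y [5,5], then H [6,6], then P [10,7], then Y [11,9] gives a common subsequence of length 6. The LCS DP gives dp[11][10] = 6, so this is optimal.

6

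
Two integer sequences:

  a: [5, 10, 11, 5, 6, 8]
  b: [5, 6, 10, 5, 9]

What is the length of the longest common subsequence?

3

Match 5 [1,1], then 10 [2,3], then 5 [4,4] — 3 values in the same relative order in both. The LCS DP gives dp[6][5] = 3, so this is optimal.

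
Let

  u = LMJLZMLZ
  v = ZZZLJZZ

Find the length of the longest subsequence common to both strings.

Let dp[i][j] be the LCS length of the first i characters of u and the first j characters of v. dp[i][j] = dp[i-1][j-1]+1 when the i-th and j-th characters match, else max(dp[i-1][j], dp[i][j-1]).
    ·  Z  Z  Z  L  J  Z  Z
 ·  0  0  0  0  0  0  0  0
 L  0  0  0  0  1  1  1  1
 M  0  0  0  0  1  1  1  1
 J  0  0  0  0  1  2  2  2
 L  0  0  0  0  1  2  2  2
 Z  0  1  1  1  1  2  3  3
 M  0  1  1  1  1  2  3  3
 L  0  1  1  1  2  2  3  3
 Z  0  1  2  2  2  2  3  4
dp[8][7] = 4. One LCS (by backtracking along matches): LJZZ.

4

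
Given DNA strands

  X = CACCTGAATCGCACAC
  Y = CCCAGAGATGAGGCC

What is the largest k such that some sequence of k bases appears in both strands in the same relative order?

11

Pick C [1,1], then C [3,2], then C [4,3], then G [6,5], then A [7,6], then A [8,8], then T [9,9], then G [11,10], then A [13,11], then C [14,14], then C [16,15]; all 11 bases appear in both, in order. The LCS DP gives dp[16][15] = 11, so this is optimal.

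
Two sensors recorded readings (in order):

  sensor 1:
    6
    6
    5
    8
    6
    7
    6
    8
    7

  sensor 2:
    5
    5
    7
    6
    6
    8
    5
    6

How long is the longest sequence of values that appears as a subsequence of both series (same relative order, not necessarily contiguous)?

Taking 6 (sensor 1 #1, sensor 2 #4), then 6 (sensor 1 #2, sensor 2 #5), then 5 (sensor 1 #3, sensor 2 #7), then 6 (sensor 1 #7, sensor 2 #8) gives a common subsequence of length 4. dp[9][8] = 4 confirms this is the maximum.

4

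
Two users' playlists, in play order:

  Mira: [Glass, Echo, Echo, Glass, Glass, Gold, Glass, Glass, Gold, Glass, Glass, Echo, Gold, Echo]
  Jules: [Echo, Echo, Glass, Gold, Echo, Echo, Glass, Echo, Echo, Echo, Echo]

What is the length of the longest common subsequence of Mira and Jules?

7

One common subsequence of length 7: Echo [2,1] → Echo [3,2] → Glass [5,3] → Gold [6,4] → Glass [7,7] → Echo [12,10] → Echo [14,11]. Since dp[14][11] = 7, nothing longer is possible.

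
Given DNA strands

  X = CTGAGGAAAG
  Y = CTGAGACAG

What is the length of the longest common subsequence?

Pick C at X[1]=Y[1] → T at X[2]=Y[2] → G at X[3]=Y[3] → A at X[4]=Y[4] → G at X[6]=Y[5] → A at X[7]=Y[6] → A at X[9]=Y[8] → G at X[10]=Y[9]; all 8 bases appear in both, in order, and the DP table's final entry dp[10][9] is also 8, so no common subsequence is longer.

8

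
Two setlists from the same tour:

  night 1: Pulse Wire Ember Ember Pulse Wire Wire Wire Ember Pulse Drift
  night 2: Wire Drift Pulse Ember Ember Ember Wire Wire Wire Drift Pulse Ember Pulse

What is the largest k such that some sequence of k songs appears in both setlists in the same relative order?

One common subsequence of length 8: Pulse (night 1 #1, night 2 #3), then Ember (night 1 #3, night 2 #5), then Ember (night 1 #4, night 2 #6), then Wire (night 1 #6, night 2 #7), then Wire (night 1 #7, night 2 #8), then Wire (night 1 #8, night 2 #9), then Ember (night 1 #9, night 2 #12), then Pulse (night 1 #10, night 2 #13). The LCS DP gives dp[11][13] = 8, so this is optimal.

8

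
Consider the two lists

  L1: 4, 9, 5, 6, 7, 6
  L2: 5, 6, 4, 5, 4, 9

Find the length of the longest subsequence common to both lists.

Taking 4 (L1 #1, L2 #5) → 9 (L1 #2, L2 #6) gives a common subsequence of length 2. The LCS DP gives dp[6][6] = 2, so this is optimal.

2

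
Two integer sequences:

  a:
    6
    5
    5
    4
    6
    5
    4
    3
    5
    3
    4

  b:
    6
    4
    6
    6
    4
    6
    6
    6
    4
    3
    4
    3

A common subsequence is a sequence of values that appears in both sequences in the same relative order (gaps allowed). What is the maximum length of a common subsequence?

Let dp[i][j] be the LCS length of the first i values of a and the first j values of b. dp[i][j] = dp[i-1][j-1]+1 when the i-th and j-th values match, else max(dp[i-1][j], dp[i][j-1]).
    ·  6  4  6  6  4  6  6  6  4  3  4  3
 ·  0  0  0  0  0  0  0  0  0  0  0  0  0
 6  0  1  1  1  1  1  1  1  1  1  1  1  1
 5  0  1  1  1  1  1  1  1  1  1  1  1  1
 5  0  1  1  1  1  1  1  1  1  1  1  1  1
 4  0  1  2  2  2  2  2  2  2  2  2  2  2
 6  0  1  2  3  3  3  3  3  3  3  3  3  3
 5  0  1  2  3  3  3  3  3  3  3  3  3  3
 4  0  1  2  3  3  4  4  4  4  4  4  4  4
 3  0  1  2  3  3  4  4  4  4  4  5  5  5
 5  0  1  2  3  3  4  4  4  4  4  5  5  5
 3  0  1  2  3  3  4  4  4  4  4  5  5  6
 4  0  1  2  3  3  4  4  4  4  5  5  6  6
dp[11][12] = 6. One LCS (by backtracking along matches): 6, 4, 6, 4, 3, 3.

6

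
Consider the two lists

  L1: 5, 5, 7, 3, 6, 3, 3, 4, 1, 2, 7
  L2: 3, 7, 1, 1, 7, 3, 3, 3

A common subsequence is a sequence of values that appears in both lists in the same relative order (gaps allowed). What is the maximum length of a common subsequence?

Let dp[i][j] be the LCS length of the first i values of L1 and the first j values of L2. dp[i][j] = dp[i-1][j-1]+1 when the i-th and j-th values match, else max(dp[i-1][j], dp[i][j-1]).
    ·  3  7  1  1  7  3  3  3
 ·  0  0  0  0  0  0  0  0  0
 5  0  0  0  0  0  0  0  0  0
 5  0  0  0  0  0  0  0  0  0
 7  0  0  1  1  1  1  1  1  1
 3  0  1  1  1  1  1  2  2  2
 6  0  1  1  1  1  1  2  2  2
 3  0  1  1  1  1  1  2  3  3
 3  0  1  1  1  1  1  2  3  4
 4  0  1  1  1  1  1  2  3  4
 1  0  1  1  2  2  2  2  3  4
 2  0  1  1  2  2  2  2  3  4
 7  0  1  2  2  2  3  3  3  4
dp[11][8] = 4. One LCS (by backtracking along matches): 7, 3, 3, 3.

4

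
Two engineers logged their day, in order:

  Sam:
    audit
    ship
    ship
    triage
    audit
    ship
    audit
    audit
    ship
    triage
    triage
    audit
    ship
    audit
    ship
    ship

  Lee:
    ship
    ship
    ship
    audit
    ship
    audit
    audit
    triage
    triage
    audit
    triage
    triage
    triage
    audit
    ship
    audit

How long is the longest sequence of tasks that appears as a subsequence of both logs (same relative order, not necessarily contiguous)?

11

Taking ship at Sam[2]=Lee[2], ship at Sam[3]=Lee[3], audit at Sam[5]=Lee[4], ship at Sam[6]=Lee[5], audit at Sam[7]=Lee[7], audit at Sam[8]=Lee[10], triage at Sam[10]=Lee[12], triage at Sam[11]=Lee[13], audit at Sam[12]=Lee[14], ship at Sam[13]=Lee[15], audit at Sam[14]=Lee[16] gives a common subsequence of length 11. Since dp[16][16] = 11, nothing longer is possible.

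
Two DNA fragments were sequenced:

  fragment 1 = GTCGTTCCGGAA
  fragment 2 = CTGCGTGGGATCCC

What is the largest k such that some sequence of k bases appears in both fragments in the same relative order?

Pick G (fragment 1 #1, fragment 2 #3), C (fragment 1 #3, fragment 2 #4), G (fragment 1 #4, fragment 2 #5), T (fragment 1 #5, fragment 2 #6), T (fragment 1 #6, fragment 2 #11), C (fragment 1 #7, fragment 2 #13), C (fragment 1 #8, fragment 2 #14); all 7 bases appear in both, in order. Since dp[12][14] = 7, nothing longer is possible.

7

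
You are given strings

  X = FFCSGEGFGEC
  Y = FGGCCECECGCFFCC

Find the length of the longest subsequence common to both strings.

One common subsequence of length 6: F [1,1] → C [3,7] → E [6,8] → G [7,10] → F [8,13] → C [11,15]. Since dp[11][15] = 6, nothing longer is possible.

6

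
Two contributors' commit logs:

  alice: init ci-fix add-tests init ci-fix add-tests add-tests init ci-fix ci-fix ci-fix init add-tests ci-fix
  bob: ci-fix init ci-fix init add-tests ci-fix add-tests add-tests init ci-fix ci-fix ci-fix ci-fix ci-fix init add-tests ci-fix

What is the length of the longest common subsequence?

13

Pick init (alice #1, bob #2), ci-fix (alice #2, bob #3), add-tests (alice #3, bob #5), ci-fix (alice #5, bob #6), add-tests (alice #6, bob #7), add-tests (alice #7, bob #8), init (alice #8, bob #9), ci-fix (alice #9, bob #12), ci-fix (alice #10, bob #13), ci-fix (alice #11, bob #14), init (alice #12, bob #15), add-tests (alice #13, bob #16), ci-fix (alice #14, bob #17); all 13 commits appear in both, in order. Since dp[14][17] = 13, nothing longer is possible.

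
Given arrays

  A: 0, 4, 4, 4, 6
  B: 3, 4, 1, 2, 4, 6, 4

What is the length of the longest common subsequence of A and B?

Let dp[i][j] be the LCS length of the first i values of A and the first j values of B. dp[i][j] = dp[i-1][j-1]+1 when the i-th and j-th values match, else max(dp[i-1][j], dp[i][j-1]).
    ·  3  4  1  2  4  6  4
 ·  0  0  0  0  0  0  0  0
 0  0  0  0  0  0  0  0  0
 4  0  0  1  1  1  1  1  1
 4  0  0  1  1  1  2  2  2
 4  0  0  1  1  1  2  2  3
 6  0  0  1  1  1  2  3  3
dp[5][7] = 3. One LCS (by backtracking along matches): 4, 4, 4.

3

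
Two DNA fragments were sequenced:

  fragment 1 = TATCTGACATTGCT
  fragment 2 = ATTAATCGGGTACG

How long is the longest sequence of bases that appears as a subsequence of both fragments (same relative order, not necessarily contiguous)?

One common subsequence of length 8: T at fragment 1[1]=fragment 2[3], then A at fragment 1[2]=fragment 2[5], then T at fragment 1[3]=fragment 2[6], then C at fragment 1[4]=fragment 2[7], then T at fragment 1[5]=fragment 2[11], then A at fragment 1[7]=fragment 2[12], then C at fragment 1[8]=fragment 2[13], then G at fragment 1[12]=fragment 2[14]. dp[14][14] = 8 confirms this is the maximum.

8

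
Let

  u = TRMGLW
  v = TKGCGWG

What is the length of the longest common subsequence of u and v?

Let dp[i][j] be the LCS length of the first i characters of u and the first j characters of v. dp[i][j] = dp[i-1][j-1]+1 when the i-th and j-th characters match, else max(dp[i-1][j], dp[i][j-1]).
    ·  T  K  G  C  G  W  G
 ·  0  0  0  0  0  0  0  0
 T  0  1  1  1  1  1  1  1
 R  0  1  1  1  1  1  1  1
 M  0  1  1  1  1  1  1  1
 G  0  1  1  2  2  2  2  2
 L  0  1  1  2  2  2  2  2
 W  0  1  1  2  2  2  3  3
dp[6][7] = 3. One LCS (by backtracking along matches): TGW.

3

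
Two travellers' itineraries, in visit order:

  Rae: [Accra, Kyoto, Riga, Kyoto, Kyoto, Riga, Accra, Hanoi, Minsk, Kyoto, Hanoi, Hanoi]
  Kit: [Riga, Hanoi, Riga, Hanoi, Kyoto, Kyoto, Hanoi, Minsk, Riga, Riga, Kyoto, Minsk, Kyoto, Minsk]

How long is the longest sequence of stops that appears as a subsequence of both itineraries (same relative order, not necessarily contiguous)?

Taking Riga [3,3]; then Kyoto [4,5]; then Kyoto [5,6]; then Riga [6,10]; then Minsk [9,12]; then Kyoto [10,13] gives a common subsequence of length 6. The LCS DP gives dp[12][14] = 6, so this is optimal.

6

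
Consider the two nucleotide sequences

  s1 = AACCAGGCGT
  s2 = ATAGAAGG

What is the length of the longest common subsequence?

Let dp[i][j] be the LCS length of the first i bases of s1 and the first j bases of s2. dp[i][j] = dp[i-1][j-1]+1 when the i-th and j-th bases match, else max(dp[i-1][j], dp[i][j-1]).
    ·  A  T  A  G  A  A  G  G
 ·  0  0  0  0  0  0  0  0  0
 A  0  1  1  1  1  1  1  1  1
 A  0  1  1  2  2  2  2  2  2
 C  0  1  1  2  2  2  2  2  2
 C  0  1  1  2  2  2  2  2  2
 A  0  1  1  2  2  3  3  3  3
 G  0  1  1  2  3  3  3  4  4
 G  0  1  1  2  3  3  3  4  5
 C  0  1  1  2  3  3  3  4  5
 G  0  1  1  2  3  3  3  4  5
 T  0  1  2  2  3  3  3  4  5
dp[10][8] = 5. One LCS (by backtracking along matches): AAAGG.

5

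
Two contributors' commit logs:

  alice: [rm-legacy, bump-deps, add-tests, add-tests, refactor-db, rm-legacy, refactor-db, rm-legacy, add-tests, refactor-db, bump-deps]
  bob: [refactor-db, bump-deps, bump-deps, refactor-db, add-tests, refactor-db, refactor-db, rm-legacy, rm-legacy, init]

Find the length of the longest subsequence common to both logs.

Match bump-deps at alice[2]=bob[3]; then add-tests at alice[3]=bob[5]; then refactor-db at alice[5]=bob[7]; then rm-legacy at alice[6]=bob[8]; then rm-legacy at alice[8]=bob[9] — 5 commits in the same relative order in both. dp[11][10] = 5 confirms this is the maximum.

5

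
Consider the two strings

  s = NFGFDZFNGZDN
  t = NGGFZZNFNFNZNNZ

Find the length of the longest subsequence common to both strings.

8

Taking N (s #1, t #1); then G (s #3, t #3); then F (s #4, t #4); then Z (s #6, t #6); then F (s #7, t #10); then N (s #8, t #11); then Z (s #10, t #12); then N (s #12, t #14) gives a common subsequence of length 8. Since dp[12][15] = 8, nothing longer is possible.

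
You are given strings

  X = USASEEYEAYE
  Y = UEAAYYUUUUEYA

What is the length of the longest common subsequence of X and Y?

Match U at X[1]=Y[1], then A at X[3]=Y[4], then E at X[6]=Y[11], then Y at X[7]=Y[12], then A at X[9]=Y[13] — 5 characters in the same relative order in both. The LCS DP gives dp[11][13] = 5, so this is optimal.

5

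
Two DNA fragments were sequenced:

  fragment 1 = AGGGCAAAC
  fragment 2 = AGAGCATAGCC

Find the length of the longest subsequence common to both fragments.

7

Match A [1,1]; then G [2,2]; then G [4,4]; then C [5,5]; then A [6,6]; then A [7,8]; then C [9,11] — 7 bases in the same relative order in both. The LCS DP gives dp[9][11] = 7, so this is optimal.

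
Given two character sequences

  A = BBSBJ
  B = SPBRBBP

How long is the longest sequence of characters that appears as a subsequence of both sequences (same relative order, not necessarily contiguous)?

3

Pick B [1,3], then B [2,5], then B [4,6]; all 3 characters appear in both, in order. dp[5][7] = 3 confirms this is the maximum.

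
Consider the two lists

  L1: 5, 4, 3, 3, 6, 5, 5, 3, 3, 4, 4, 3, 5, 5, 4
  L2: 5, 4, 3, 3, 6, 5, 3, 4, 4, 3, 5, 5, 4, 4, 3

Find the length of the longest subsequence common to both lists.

13

Match 5 [1,1]; then 4 [2,2]; then 3 [3,3]; then 3 [4,4]; then 6 [5,5]; then 5 [7,6]; then 3 [9,7]; then 4 [10,8]; then 4 [11,9]; then 3 [12,10]; then 5 [13,11]; then 5 [14,12]; then 4 [15,14] — 13 values in the same relative order in both. The LCS DP gives dp[15][15] = 13, so this is optimal.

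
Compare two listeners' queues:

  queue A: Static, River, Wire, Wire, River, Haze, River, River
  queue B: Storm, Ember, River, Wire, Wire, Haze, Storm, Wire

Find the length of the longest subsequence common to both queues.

4

One common subsequence of length 4: River at queue A[2]=queue B[3], then Wire at queue A[3]=queue B[4], then Wire at queue A[4]=queue B[5], then Haze at queue A[6]=queue B[6]. Since dp[8][8] = 4, nothing longer is possible.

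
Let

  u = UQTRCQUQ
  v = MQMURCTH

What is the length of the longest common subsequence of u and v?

3

Taking U (u #1, v #4) → R (u #4, v #5) → C (u #5, v #6) gives a common subsequence of length 3. dp[8][8] = 3 confirms this is the maximum.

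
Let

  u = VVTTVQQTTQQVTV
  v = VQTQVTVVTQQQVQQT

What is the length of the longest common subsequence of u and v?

9

Taking V (u #1, v #1); then V (u #2, v #5); then T (u #3, v #6); then T (u #4, v #9); then Q (u #6, v #11); then Q (u #7, v #12); then Q (u #10, v #14); then Q (u #11, v #15); then T (u #13, v #16) gives a common subsequence of length 9. Since dp[14][16] = 9, nothing longer is possible.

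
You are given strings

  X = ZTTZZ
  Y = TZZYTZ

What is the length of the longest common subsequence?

Taking Z [1,3], T [3,5], Z [5,6] gives a common subsequence of length 3. Since dp[5][6] = 3, nothing longer is possible.

3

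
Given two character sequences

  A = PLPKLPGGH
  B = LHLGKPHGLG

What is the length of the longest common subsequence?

Let dp[i][j] be the LCS length of the first i characters of A and the first j characters of B. dp[i][j] = dp[i-1][j-1]+1 when the i-th and j-th characters match, else max(dp[i-1][j], dp[i][j-1]).
    ·  L  H  L  G  K  P  H  G  L  G
 ·  0  0  0  0  0  0  0  0  0  0  0
 P  0  0  0  0  0  0  1  1  1  1  1
 L  0  1  1  1  1  1  1  1  1  2  2
 P  0  1  1  1  1  1  2  2  2  2  2
 K  0  1  1  1  1  2  2  2  2  2  2
 L  0  1  1  2  2  2  2  2  2  3  3
 P  0  1  1  2  2  2  3  3  3  3  3
 G  0  1  1  2  3  3  3  3  4  4  4
 G  0  1  1  2  3  3  3  3  4  4  5
 H  0  1  2  2  3  3  3  4  4  4  5
dp[9][10] = 5. One LCS (by backtracking along matches): LKPGG.

5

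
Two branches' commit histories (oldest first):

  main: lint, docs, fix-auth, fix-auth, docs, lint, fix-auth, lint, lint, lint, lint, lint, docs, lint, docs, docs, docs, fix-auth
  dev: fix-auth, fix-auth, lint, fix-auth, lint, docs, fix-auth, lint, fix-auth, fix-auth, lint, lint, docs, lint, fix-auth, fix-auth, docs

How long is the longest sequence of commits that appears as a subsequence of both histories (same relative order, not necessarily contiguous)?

Taking fix-auth (main #3, dev #1), fix-auth (main #4, dev #2), lint (main #6, dev #3), fix-auth (main #7, dev #4), lint (main #8, dev #5), lint (main #9, dev #8), lint (main #11, dev #11), lint (main #12, dev #12), docs (main #13, dev #13), lint (main #14, dev #14), docs (main #17, dev #17) gives a common subsequence of length 11. dp[18][17] = 11 confirms this is the maximum.

11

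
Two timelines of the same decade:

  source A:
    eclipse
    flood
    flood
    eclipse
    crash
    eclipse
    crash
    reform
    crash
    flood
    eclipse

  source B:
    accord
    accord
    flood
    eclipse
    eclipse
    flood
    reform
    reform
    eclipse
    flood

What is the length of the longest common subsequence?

Pick flood [3,3], then eclipse [4,4], then eclipse [6,5], then reform [8,8], then flood [10,10]; all 5 events appear in both, in order. The LCS DP gives dp[11][10] = 5, so this is optimal.

5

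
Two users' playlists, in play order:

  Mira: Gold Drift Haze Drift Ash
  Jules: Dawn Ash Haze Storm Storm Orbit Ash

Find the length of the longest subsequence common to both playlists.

2

One common subsequence of length 2: Haze (Mira #3, Jules #3); then Ash (Mira #5, Jules #7), and the DP table's final entry dp[5][7] is also 2, so no common subsequence is longer.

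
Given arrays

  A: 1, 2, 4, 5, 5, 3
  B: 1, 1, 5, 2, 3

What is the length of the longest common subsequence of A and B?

Match 1 (A #1, B #2), then 2 (A #2, B #4), then 3 (A #6, B #5) — 3 values in the same relative order in both. dp[6][5] = 3 confirms this is the maximum.

3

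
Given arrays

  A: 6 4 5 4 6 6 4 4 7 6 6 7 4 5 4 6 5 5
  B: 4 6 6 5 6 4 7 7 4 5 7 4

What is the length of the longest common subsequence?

9

Match 6 (A #1, B #3), then 5 (A #3, B #4), then 6 (A #6, B #5), then 4 (A #8, B #6), then 7 (A #9, B #7), then 7 (A #12, B #8), then 4 (A #13, B #9), then 5 (A #14, B #10), then 4 (A #15, B #12) — 9 values in the same relative order in both. The LCS DP gives dp[18][12] = 9, so this is optimal.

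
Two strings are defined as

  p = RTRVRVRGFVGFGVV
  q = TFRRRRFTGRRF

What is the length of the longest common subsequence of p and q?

Pick R at p[1]=q[3], then R at p[3]=q[4], then R at p[5]=q[5], then R at p[7]=q[6], then F at p[9]=q[7], then G at p[11]=q[9], then F at p[12]=q[12]; all 7 characters appear in both, in order. Since dp[15][12] = 7, nothing longer is possible.

7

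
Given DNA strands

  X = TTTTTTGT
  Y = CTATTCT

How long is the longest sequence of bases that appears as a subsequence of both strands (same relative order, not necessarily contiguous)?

4

Match T [1,2]; then T [2,4]; then T [3,5]; then T [8,7] — 4 bases in the same relative order in both. Since dp[8][7] = 4, nothing longer is possible.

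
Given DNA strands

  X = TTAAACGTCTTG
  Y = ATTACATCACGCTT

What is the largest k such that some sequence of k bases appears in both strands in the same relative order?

Match T at X[1]=Y[2], then T at X[2]=Y[3], then A at X[3]=Y[4], then A at X[4]=Y[6], then A at X[5]=Y[9], then C at X[6]=Y[10], then G at X[7]=Y[11], then C at X[9]=Y[12], then T at X[10]=Y[13], then T at X[11]=Y[14] — 10 bases in the same relative order in both. Since dp[12][14] = 10, nothing longer is possible.

10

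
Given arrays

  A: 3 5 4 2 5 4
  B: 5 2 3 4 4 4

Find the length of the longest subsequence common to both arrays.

Let dp[i][j] be the LCS length of the first i values of A and the first j values of B. dp[i][j] = dp[i-1][j-1]+1 when the i-th and j-th values match, else max(dp[i-1][j], dp[i][j-1]).
    ·  5  2  3  4  4  4
 ·  0  0  0  0  0  0  0
 3  0  0  0  1  1  1  1
 5  0  1  1  1  1  1  1
 4  0  1  1  1  2  2  2
 2  0  1  2  2  2  2  2
 5  0  1  2  2  2  2  2
 4  0  1  2  2  3  3  3
dp[6][6] = 3. One LCS (by backtracking along matches): 3, 4, 4.

3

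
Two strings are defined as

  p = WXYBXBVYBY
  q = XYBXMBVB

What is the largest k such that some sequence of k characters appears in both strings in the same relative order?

7

Let dp[i][j] be the LCS length of the first i characters of p and the first j characters of q. dp[i][j] = dp[i-1][j-1]+1 when the i-th and j-th characters match, else max(dp[i-1][j], dp[i][j-1]).
    ·  X  Y  B  X  M  B  V  B
 ·  0  0  0  0  0  0  0  0  0
 W  0  0  0  0  0  0  0  0  0
 X  0  1  1  1  1  1  1  1  1
 Y  0  1  2  2  2  2  2  2  2
 B  0  1  2  3  3  3  3  3  3
 X  0  1  2  3  4  4  4  4  4
 B  0  1  2  3  4  4  5  5  5
 V  0  1  2  3  4  4  5  6  6
 Y  0  1  2  3  4  4  5  6  6
 B  0  1  2  3  4  4  5  6  7
 Y  0  1  2  3  4  4  5  6  7
dp[10][8] = 7. One LCS (by backtracking along matches): XYBXBVB.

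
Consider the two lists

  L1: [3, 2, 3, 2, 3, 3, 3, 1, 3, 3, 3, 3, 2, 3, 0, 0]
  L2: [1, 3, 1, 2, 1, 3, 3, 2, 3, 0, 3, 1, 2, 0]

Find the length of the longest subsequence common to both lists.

9

Taking 3 (L1 #1, L2 #2), then 2 (L1 #2, L2 #4), then 3 (L1 #3, L2 #7), then 2 (L1 #4, L2 #8), then 3 (L1 #5, L2 #9), then 3 (L1 #7, L2 #11), then 1 (L1 #8, L2 #12), then 2 (L1 #13, L2 #13), then 0 (L1 #16, L2 #14) gives a common subsequence of length 9. Since dp[16][14] = 9, nothing longer is possible.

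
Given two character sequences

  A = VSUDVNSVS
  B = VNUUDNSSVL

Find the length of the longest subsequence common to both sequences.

6

Pick V at A[1]=B[1] → U at A[3]=B[4] → D at A[4]=B[5] → N at A[6]=B[6] → S at A[7]=B[8] → V at A[8]=B[9]; all 6 characters appear in both, in order. The LCS DP gives dp[9][10] = 6, so this is optimal.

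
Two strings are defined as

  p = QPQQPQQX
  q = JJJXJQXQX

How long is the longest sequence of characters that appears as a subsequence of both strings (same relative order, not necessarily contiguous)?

Let dp[i][j] be the LCS length of the first i characters of p and the first j characters of q. dp[i][j] = dp[i-1][j-1]+1 when the i-th and j-th characters match, else max(dp[i-1][j], dp[i][j-1]).
    ·  J  J  J  X  J  Q  X  Q  X
 ·  0  0  0  0  0  0  0  0  0  0
 Q  0  0  0  0  0  0  1  1  1  1
 P  0  0  0  0  0  0  1  1  1  1
 Q  0  0  0  0  0  0  1  1  2  2
 Q  0  0  0  0  0  0  1  1  2  2
 P  0  0  0  0  0  0  1  1  2  2
 Q  0  0  0  0  0  0  1  1  2  2
 Q  0  0  0  0  0  0  1  1  2  2
 X  0  0  0  0  1  1  1  2  2  3
dp[8][9] = 3. One LCS (by backtracking along matches): QQX.

3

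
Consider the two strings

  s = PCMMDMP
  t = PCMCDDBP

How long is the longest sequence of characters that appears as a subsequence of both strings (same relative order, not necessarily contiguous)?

5

One common subsequence of length 5: P [1,1], then C [2,2], then M [3,3], then D [5,6], then P [7,8]. Since dp[7][8] = 5, nothing longer is possible.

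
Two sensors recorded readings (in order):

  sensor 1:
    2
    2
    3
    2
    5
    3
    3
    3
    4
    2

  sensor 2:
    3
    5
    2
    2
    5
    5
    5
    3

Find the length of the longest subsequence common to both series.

Taking 2 [1,3]; then 2 [2,4]; then 5 [5,7]; then 3 [8,8] gives a common subsequence of length 4. dp[10][8] = 4 confirms this is the maximum.

4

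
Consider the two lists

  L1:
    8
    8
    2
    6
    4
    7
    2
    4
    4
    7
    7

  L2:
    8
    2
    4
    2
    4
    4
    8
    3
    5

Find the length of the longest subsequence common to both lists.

Match 8 (L1 #2, L2 #1), 2 (L1 #3, L2 #2), 4 (L1 #5, L2 #3), 2 (L1 #7, L2 #4), 4 (L1 #8, L2 #5), 4 (L1 #9, L2 #6) — 6 values in the same relative order in both. Since dp[11][9] = 6, nothing longer is possible.

6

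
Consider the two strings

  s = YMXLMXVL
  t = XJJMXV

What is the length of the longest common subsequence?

4

One common subsequence of length 4: X [3,1]; then M [5,4]; then X [6,5]; then V [7,6]. The LCS DP gives dp[8][6] = 4, so this is optimal.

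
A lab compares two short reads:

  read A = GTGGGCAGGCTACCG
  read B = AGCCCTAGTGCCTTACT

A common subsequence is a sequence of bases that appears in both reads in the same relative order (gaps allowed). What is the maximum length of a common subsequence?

9

Match G (read A #1, read B #2); then T (read A #2, read B #6); then G (read A #3, read B #8); then G (read A #5, read B #10); then C (read A #6, read B #11); then C (read A #10, read B #12); then T (read A #11, read B #14); then A (read A #12, read B #15); then C (read A #13, read B #16) — 9 bases in the same relative order in both. The LCS DP gives dp[15][17] = 9, so this is optimal.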